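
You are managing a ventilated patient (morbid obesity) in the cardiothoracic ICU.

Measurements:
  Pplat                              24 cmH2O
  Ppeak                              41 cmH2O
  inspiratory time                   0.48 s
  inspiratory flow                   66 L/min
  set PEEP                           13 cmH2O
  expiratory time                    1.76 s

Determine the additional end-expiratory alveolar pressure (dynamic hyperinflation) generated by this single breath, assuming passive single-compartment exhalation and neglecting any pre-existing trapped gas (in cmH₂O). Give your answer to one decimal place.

1.0

Flow: 66 L/min ÷ 60 = 1.1 L/s.
Vt = flow × Ti = 1.1 L/s × 0.48 s × 1000 mL/L = 528.0 mL.
R = (PIP − Pplat)/V̇ = (41 − 24) / 1.1 = 17.0/1.1 = 15.455 cmH2O·s/L.
C = Vt/(Pplat − PEEP) = 528.0 / (24 − 13) = 528.0/11.0 = 48.0 mL/cmH2O.
τ = R × C = 15.455 × 0.048 L/cmH2O = 0.7418 s.
Fraction remaining = e^(−Te/τ) = e^(−1.76/0.7418) = 0.09324; trapped volume = 528.0 × 0.09324 = 49.231 mL.
Additional alveolar pressure from trapping ≈ V_trapped / C = 49.231 / 48.0 = 1.026 cmH2O.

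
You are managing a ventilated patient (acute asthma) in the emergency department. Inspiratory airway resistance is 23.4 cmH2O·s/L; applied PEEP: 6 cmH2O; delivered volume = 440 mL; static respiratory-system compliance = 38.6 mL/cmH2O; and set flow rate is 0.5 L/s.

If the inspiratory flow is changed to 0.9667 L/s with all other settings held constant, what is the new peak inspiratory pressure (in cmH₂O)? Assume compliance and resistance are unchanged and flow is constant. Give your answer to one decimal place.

40.0

PIP = Vt/C + R·V̇ + PEEP (constant-flow equation of motion).
Only the resistive term changes: ΔPIP = R × ΔV̇ = 23.4 × (0.9667 − 0.5) = 23.4 × 0.4667 = 10.921 cmH2O.
Original PIP = 440/38.6 + 23.4×0.5 + 6 = 29.099 cmH2O; new PIP = 29.099 + (10.921) = 40.02 cmH2O.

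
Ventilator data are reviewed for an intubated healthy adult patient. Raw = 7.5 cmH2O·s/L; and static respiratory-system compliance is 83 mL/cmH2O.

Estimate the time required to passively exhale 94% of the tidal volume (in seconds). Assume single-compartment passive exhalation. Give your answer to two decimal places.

1.75

τ = R × C = 7.5 × 83 mL/cmH2O = 7.5 × 0.083 L/cmH2O = 0.6225 s.
Exhaled fraction f = 1 − e^(−t/τ) → t = −τ·ln(1 − f) = −0.6225·ln(0.06) = 1.751 s.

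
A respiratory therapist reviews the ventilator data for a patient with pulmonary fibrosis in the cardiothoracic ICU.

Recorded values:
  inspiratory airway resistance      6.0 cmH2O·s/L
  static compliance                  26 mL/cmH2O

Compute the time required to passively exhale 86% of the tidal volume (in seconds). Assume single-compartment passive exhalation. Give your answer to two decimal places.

τ = R × C = 6.0 × 26 mL/cmH2O = 6.0 × 0.026 L/cmH2O = 0.156 s.
Exhaled fraction f = 1 − e^(−t/τ) → t = −τ·ln(1 − f) = −0.156·ln(0.14) = 0.3067 s.

0.31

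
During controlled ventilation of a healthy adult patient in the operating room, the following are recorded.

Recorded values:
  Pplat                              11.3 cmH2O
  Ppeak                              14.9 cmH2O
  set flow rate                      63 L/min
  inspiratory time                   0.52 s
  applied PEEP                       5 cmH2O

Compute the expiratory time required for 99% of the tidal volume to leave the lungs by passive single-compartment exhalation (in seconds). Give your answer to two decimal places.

1.37

Flow: 63 L/min ÷ 60 = 1.05 L/s.
Vt = flow × Ti = 1.05 L/s × 0.52 s × 1000 mL/L = 546.0 mL.
R = (PIP − Pplat)/V̇ = (14.9 − 11.3) / 1.05 = 3.6/1.05 = 3.429 cmH2O·s/L.
C = Vt/(Pplat − PEEP) = 546.0 / (11.3 − 5) = 546.0/6.3 = 86.667 mL/cmH2O.
τ = R × C = 3.429 × 0.08667 L/cmH2O = 0.2972 s.
t = −τ·ln(1 − 0.99) = −0.2972·ln(0.01) = 1.369 s.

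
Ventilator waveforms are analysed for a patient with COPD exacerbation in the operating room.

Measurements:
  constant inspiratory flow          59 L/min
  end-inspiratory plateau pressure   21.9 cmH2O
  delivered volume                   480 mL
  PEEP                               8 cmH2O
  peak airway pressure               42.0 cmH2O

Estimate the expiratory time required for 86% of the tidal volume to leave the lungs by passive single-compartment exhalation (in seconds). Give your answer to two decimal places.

Flow: 59 L/min ÷ 60 = 0.9833 L/s.
R = (PIP − Pplat)/V̇ = (42.0 − 21.9) / 0.9833 = 20.1/0.9833 = 20.441 cmH2O·s/L.
C = Vt/(Pplat − PEEP) = 480.0 / (21.9 − 8) = 480.0/13.9 = 34.532 mL/cmH2O.
τ = R × C = 20.441 × 0.03453 L/cmH2O = 0.7058 s.
t = −τ·ln(1 − 0.86) = −0.7058·ln(0.14) = 1.388 s.

1.39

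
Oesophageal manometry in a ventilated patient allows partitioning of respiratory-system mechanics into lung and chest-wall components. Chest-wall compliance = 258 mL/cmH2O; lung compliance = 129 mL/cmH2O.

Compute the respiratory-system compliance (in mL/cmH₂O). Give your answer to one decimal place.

Lung and chest wall are elastances in series: 1/Crs = 1/CL + 1/Ccw.
1/Crs = 1/129 + 1/258 = 0.01163.
Crs = 85.985 mL/cmH2O.

86.0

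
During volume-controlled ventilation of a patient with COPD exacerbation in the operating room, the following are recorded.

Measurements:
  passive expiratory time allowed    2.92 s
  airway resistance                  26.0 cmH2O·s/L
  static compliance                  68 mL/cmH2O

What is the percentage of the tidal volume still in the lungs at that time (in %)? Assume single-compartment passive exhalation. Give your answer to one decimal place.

τ = R × C = 26.0 × 68 mL/cmH2O = 26.0 × 0.068 L/cmH2O = 1.768 s.
Passive exhalation: V(t)/V₀ = e^(−t/τ) = e^(−2.92/1.768) = 0.1917.
Fraction remaining = 0.1917 → 19.17%.

19.2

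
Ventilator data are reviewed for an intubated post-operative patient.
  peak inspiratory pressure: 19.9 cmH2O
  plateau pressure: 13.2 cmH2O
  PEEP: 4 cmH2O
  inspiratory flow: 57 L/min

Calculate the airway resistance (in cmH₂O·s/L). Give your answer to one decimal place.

Flow: 57 L/min ÷ 60 = 0.95 L/s.
Raw = (PIP − Pplat) / flow = (19.9 − 13.2) / 0.95 = 6.7 / 0.95 = 7.053 cmH2O·s/L.

7.1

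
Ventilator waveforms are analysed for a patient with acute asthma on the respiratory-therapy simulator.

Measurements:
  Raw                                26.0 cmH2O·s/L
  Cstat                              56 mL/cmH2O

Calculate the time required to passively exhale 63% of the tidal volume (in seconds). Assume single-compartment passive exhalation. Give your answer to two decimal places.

τ = R × C = 26.0 × 56 mL/cmH2O = 26.0 × 0.056 L/cmH2O = 1.456 s.
Exhaled fraction f = 1 − e^(−t/τ) → t = −τ·ln(1 − f) = −1.456·ln(0.37) = 1.448 s.

1.45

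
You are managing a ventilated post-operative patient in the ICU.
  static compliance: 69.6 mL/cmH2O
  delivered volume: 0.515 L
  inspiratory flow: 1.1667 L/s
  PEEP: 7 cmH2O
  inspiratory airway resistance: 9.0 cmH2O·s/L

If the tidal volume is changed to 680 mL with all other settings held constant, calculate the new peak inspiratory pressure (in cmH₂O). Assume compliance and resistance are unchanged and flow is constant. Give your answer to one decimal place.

PIP = Vt/C + R·V̇ + PEEP (constant-flow equation of motion).
Only the elastic term changes: ΔPIP = ΔVt / C = (680 − 515) / 69.6 = 2.371 cmH2O.
Original PIP = 515/69.6 + 9.0×1.1667 + 7 = 24.9 cmH2O; new PIP = 24.9 + (2.371) = 27.271 cmH2O.

27.3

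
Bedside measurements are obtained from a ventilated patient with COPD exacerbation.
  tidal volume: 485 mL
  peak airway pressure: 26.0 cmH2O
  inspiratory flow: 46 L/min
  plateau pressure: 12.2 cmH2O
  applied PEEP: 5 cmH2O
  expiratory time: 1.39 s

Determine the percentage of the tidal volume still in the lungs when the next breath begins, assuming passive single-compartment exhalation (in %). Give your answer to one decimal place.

Flow: 46 L/min ÷ 60 = 0.7667 L/s.
R = (PIP − Pplat)/V̇ = (26.0 − 12.2) / 0.7667 = 13.8/0.7667 = 17.999 cmH2O·s/L.
C = Vt/(Pplat − PEEP) = 485.0 / (12.2 − 5) = 485.0/7.2 = 67.361 mL/cmH2O.
τ = R × C = 17.999 × 0.06736 L/cmH2O = 1.212 s.
Fraction remaining at end-expiration = e^(−Te/τ) = e^(−1.39/1.212) = 0.3176 → 31.76%.

31.8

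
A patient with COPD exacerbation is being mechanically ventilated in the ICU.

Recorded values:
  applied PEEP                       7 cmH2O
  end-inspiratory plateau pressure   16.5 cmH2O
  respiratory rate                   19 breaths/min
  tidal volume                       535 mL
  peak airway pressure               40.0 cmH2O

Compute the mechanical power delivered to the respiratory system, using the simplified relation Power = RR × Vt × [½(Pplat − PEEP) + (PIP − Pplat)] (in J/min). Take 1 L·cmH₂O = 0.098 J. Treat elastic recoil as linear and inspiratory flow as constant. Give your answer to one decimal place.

Per-breath work = Vt × [½(Pplat−PEEP) + (PIP−Pplat)] = 0.535 × [0.5×9.5 + 23.5] = 0.535 × 28.25 = 15.114 L·cmH2O.
Power = 19 × 15.114 = 287.17 L·cmH2O/min.
× 0.098 J/(L·cmH2O) → 28.143 J/min.

28.1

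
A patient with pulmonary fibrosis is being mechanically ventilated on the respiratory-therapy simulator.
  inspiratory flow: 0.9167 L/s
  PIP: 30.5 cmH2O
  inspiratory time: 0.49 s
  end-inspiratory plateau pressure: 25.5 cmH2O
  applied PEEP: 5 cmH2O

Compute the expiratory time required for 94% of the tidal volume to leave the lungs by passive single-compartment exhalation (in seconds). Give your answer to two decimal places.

Vt = flow × Ti = 0.9167 L/s × 0.49 s × 1000 mL/L = 449.18 mL.
R = (PIP − Pplat)/V̇ = (30.5 − 25.5) / 0.9167 = 5.0/0.9167 = 5.454 cmH2O·s/L.
C = Vt/(Pplat − PEEP) = 449.18 / (25.5 − 5) = 449.18/20.5 = 21.911 mL/cmH2O.
τ = R × C = 5.454 × 0.02191 L/cmH2O = 0.1195 s.
t = −τ·ln(1 − 0.94) = −0.1195·ln(0.06) = 0.3362 s.

0.34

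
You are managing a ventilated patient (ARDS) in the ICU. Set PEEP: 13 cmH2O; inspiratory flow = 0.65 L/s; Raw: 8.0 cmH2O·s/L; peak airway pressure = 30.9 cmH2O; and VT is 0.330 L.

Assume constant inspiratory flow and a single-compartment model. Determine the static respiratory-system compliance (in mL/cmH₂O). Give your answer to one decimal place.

Equation of motion (constant flow): PIP = Vt/C + R·V̇ + PEEP.
Vt/C = PIP − R·V̇ − PEEP = 30.9 − 8.0×0.65 − 13 = 30.9 − 5.2 − 13 = 12.7 cmH2O.
C = Vt / 12.7 = 330 / 12.7 = 25.984 mL/cmH2O.

26.0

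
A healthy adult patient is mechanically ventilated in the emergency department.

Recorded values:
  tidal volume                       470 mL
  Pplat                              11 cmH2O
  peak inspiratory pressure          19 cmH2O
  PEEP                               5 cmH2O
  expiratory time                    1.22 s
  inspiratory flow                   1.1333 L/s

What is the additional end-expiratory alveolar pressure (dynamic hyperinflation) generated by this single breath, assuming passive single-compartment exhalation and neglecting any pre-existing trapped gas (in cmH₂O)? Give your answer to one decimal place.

R = (PIP − Pplat)/V̇ = (19 − 11) / 1.1333 = 8.0/1.1333 = 7.059 cmH2O·s/L.
C = Vt/(Pplat − PEEP) = 470.0 / (11 − 5) = 470.0/6.0 = 78.333 mL/cmH2O.
τ = R × C = 7.059 × 0.07833 L/cmH2O = 0.5529 s.
Fraction remaining = e^(−Te/τ) = e^(−1.22/0.5529) = 0.1101; trapped volume = 470.0 × 0.1101 = 51.747 mL.
Additional alveolar pressure from trapping ≈ V_trapped / C = 51.747 / 78.333 = 0.6606 cmH2O.

0.7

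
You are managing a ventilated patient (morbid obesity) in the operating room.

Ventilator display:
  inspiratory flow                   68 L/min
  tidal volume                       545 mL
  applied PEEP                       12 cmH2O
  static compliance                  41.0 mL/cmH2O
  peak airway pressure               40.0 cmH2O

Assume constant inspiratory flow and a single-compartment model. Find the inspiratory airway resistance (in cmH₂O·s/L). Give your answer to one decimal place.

13.0

Flow: 68 L/min ÷ 60 = 1.1333 L/s.
Equation of motion (constant flow): PIP = Vt/C + R·V̇ + PEEP.
R·V̇ = PIP − Vt/C − PEEP = 40.0 − 545/41.0 − 12 = 40.0 − 13.293 − 12 = 14.707 cmH2O.
R = 14.707 / 1.1333 = 12.977 cmH2O·s/L.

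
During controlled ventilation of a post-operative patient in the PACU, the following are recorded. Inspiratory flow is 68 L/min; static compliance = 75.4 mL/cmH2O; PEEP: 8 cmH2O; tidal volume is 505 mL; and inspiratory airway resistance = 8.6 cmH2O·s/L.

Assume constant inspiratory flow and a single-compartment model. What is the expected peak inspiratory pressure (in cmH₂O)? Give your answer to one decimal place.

24.4

Flow: 68 L/min ÷ 60 = 1.1333 L/s.
Equation of motion (constant flow): PIP = Vt/C + R·V̇ + PEEP.
PIP = 505/75.4 + 8.6×1.1333 + 8 = 6.698 + 9.746 + 8 = 24.444 cmH2O.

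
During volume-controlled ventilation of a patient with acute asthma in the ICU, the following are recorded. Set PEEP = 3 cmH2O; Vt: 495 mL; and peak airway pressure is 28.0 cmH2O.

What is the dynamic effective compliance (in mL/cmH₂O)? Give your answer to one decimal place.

19.8

Dynamic compliance = Vt / (PIP − PEEP) = 495 / (28.0 − 3) = 495 / 25.0 = 19.8 mL/cmH2O.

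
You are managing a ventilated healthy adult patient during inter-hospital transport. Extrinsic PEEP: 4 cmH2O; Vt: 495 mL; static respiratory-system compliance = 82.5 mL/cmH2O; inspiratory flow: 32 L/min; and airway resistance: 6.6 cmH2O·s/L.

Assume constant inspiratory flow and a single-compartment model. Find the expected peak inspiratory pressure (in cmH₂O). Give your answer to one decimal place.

13.5

Flow: 32 L/min ÷ 60 = 0.5333 L/s.
Equation of motion (constant flow): PIP = Vt/C + R·V̇ + PEEP.
PIP = 495/82.5 + 6.6×0.5333 + 4 = 6.0 + 3.52 + 4 = 13.52 cmH2O.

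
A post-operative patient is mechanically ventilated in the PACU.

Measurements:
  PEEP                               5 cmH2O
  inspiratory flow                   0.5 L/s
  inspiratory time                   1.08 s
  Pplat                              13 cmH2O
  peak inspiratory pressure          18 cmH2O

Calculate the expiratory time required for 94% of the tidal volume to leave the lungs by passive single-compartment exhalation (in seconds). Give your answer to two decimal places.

1.90

Vt = flow × Ti = 0.5 L/s × 1.08 s × 1000 mL/L = 540.0 mL.
R = (PIP − Pplat)/V̇ = (18 − 13) / 0.5 = 5.0/0.5 = 10.0 cmH2O·s/L.
C = Vt/(Pplat − PEEP) = 540.0 / (13 − 5) = 540.0/8.0 = 67.5 mL/cmH2O.
τ = R × C = 10.0 × 0.0675 L/cmH2O = 0.675 s.
t = −τ·ln(1 − 0.94) = −0.675·ln(0.06) = 1.899 s.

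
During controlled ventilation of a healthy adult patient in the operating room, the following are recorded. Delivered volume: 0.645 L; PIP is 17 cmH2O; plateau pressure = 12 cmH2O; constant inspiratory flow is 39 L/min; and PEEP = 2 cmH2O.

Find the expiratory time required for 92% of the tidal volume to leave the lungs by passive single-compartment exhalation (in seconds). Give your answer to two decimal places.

Flow: 39 L/min ÷ 60 = 0.65 L/s.
R = (PIP − Pplat)/V̇ = (17 − 12) / 0.65 = 5.0/0.65 = 7.692 cmH2O·s/L.
C = Vt/(Pplat − PEEP) = 645.0 / (12 − 2) = 645.0/10.0 = 64.5 mL/cmH2O.
τ = R × C = 7.692 × 0.0645 L/cmH2O = 0.4961 s.
t = −τ·ln(1 − 0.92) = −0.4961·ln(0.08) = 1.253 s.

1.25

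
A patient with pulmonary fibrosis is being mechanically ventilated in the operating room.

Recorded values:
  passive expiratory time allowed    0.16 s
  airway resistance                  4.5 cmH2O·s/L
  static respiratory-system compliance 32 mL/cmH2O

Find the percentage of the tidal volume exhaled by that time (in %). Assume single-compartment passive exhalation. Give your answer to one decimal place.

τ = R × C = 4.5 × 32 mL/cmH2O = 4.5 × 0.032 L/cmH2O = 0.144 s.
Passive exhalation: V(t)/V₀ = e^(−t/τ) = e^(−0.16/0.144) = 0.3292.
Fraction exhaled = 1 − 0.3292 = 0.6708 → 67.08%.

67.1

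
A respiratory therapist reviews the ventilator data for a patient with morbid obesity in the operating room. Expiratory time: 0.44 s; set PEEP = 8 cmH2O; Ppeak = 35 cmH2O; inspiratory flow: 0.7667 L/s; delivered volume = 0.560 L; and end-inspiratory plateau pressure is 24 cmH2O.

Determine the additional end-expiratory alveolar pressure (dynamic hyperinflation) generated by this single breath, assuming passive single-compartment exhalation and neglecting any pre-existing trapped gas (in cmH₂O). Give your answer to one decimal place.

R = (PIP − Pplat)/V̇ = (35 − 24) / 0.7667 = 11.0/0.7667 = 14.347 cmH2O·s/L.
C = Vt/(Pplat − PEEP) = 560.0 / (24 − 8) = 560.0/16.0 = 35.0 mL/cmH2O.
τ = R × C = 14.347 × 0.035 L/cmH2O = 0.5021 s.
Fraction remaining = e^(−Te/τ) = e^(−0.44/0.5021) = 0.4163; trapped volume = 560.0 × 0.4163 = 233.13 mL.
Additional alveolar pressure from trapping ≈ V_trapped / C = 233.13 / 35.0 = 6.661 cmH2O.

6.7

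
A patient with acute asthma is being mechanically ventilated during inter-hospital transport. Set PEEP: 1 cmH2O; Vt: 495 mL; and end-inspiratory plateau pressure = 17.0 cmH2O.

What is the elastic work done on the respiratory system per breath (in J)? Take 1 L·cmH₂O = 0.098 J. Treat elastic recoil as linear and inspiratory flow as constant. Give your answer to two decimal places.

0.39

Elastic work ≈ ½ × (Pplat − PEEP) × Vt = 0.5 × (17.0 − 1) × 0.495 L = 0.5 × 16.0 × 0.495 = 3.96 L·cmH2O.
× 0.098 J/(L·cmH2O) → 0.3881 J.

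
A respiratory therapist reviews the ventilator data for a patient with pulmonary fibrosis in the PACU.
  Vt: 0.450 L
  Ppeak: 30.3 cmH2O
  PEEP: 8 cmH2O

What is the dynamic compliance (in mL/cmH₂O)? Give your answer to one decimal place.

20.2

Dynamic compliance = Vt / (PIP − PEEP) = 450 / (30.3 − 8) = 450 / 22.3 = 20.179 mL/cmH2O.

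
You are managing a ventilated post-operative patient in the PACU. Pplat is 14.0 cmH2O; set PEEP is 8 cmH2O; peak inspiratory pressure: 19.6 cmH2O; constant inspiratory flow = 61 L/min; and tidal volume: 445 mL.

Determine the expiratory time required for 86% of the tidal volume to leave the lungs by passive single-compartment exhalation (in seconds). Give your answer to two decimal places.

0.80

Flow: 61 L/min ÷ 60 = 1.0167 L/s.
R = (PIP − Pplat)/V̇ = (19.6 − 14.0) / 1.0167 = 5.6/1.0167 = 5.508 cmH2O·s/L.
C = Vt/(Pplat − PEEP) = 445.0 / (14.0 − 8) = 445.0/6.0 = 74.167 mL/cmH2O.
τ = R × C = 5.508 × 0.07417 L/cmH2O = 0.4085 s.
t = −τ·ln(1 − 0.86) = −0.4085·ln(0.14) = 0.8032 s.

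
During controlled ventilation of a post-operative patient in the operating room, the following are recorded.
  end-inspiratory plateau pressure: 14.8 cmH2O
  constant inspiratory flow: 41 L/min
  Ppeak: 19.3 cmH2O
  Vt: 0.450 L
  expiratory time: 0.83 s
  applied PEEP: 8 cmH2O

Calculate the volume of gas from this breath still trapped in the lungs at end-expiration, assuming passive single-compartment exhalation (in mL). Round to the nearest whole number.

Flow: 41 L/min ÷ 60 = 0.6833 L/s.
R = (PIP − Pplat)/V̇ = (19.3 − 14.8) / 0.6833 = 4.5/0.6833 = 6.586 cmH2O·s/L.
C = Vt/(Pplat − PEEP) = 450.0 / (14.8 − 8) = 450.0/6.8 = 66.176 mL/cmH2O.
τ = R × C = 6.586 × 0.06618 L/cmH2O = 0.4359 s.
Fraction remaining = e^(−Te/τ) = e^(−0.83/0.4359) = 0.149.
Trapped volume = 450.0 × 0.149 = 67.05 mL.

67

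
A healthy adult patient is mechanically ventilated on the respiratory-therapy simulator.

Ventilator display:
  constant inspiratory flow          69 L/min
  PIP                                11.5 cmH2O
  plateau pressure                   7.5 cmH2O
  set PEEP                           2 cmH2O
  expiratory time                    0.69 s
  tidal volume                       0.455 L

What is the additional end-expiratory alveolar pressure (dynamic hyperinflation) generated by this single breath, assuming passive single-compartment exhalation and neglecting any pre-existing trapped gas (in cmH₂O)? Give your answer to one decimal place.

0.5

Flow: 69 L/min ÷ 60 = 1.15 L/s.
R = (PIP − Pplat)/V̇ = (11.5 − 7.5) / 1.15 = 4.0/1.15 = 3.478 cmH2O·s/L.
C = Vt/(Pplat − PEEP) = 455.0 / (7.5 − 2) = 455.0/5.5 = 82.727 mL/cmH2O.
τ = R × C = 3.478 × 0.08273 L/cmH2O = 0.2877 s.
Fraction remaining = e^(−Te/τ) = e^(−0.69/0.2877) = 0.09087; trapped volume = 455.0 × 0.09087 = 41.346 mL.
Additional alveolar pressure from trapping ≈ V_trapped / C = 41.346 / 82.727 = 0.4998 cmH2O.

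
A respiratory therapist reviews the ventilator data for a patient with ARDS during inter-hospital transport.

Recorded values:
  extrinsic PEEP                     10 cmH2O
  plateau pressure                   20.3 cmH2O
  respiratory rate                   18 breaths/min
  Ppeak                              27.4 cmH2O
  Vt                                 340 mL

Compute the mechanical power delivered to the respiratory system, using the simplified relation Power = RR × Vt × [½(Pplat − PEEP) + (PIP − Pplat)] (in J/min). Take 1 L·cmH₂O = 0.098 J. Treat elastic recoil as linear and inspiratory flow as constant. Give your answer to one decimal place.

Per-breath work = Vt × [½(Pplat−PEEP) + (PIP−Pplat)] = 0.340 × [0.5×10.3 + 7.1] = 0.340 × 12.25 = 4.165 L·cmH2O.
Power = 18 × 4.165 = 74.97 L·cmH2O/min.
× 0.098 J/(L·cmH2O) → 7.347 J/min.

7.3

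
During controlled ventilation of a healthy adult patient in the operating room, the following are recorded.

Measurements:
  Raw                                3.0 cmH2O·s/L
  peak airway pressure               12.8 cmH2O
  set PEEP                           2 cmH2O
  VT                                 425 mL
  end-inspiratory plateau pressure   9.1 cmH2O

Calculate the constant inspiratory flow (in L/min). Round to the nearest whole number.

74

flow = (PIP − Pplat) / Raw = (12.8 − 9.1) / 3.0 = 1.233 L/s × 60 = 73.98 L/min.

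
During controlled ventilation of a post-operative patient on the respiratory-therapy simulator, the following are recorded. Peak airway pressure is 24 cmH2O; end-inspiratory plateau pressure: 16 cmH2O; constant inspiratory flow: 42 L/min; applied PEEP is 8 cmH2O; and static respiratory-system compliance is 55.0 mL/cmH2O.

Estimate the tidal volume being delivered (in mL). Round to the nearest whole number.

Vt = Cstat × (Pplat − PEEP) = 55.0 × (16 − 8) = 55.0 × 8.0 = 440.0 mL.

440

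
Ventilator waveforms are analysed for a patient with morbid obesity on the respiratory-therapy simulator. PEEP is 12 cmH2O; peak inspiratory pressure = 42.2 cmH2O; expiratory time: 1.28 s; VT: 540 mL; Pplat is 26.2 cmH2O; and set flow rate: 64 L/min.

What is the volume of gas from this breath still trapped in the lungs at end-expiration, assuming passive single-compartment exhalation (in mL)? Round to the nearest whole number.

57

Flow: 64 L/min ÷ 60 = 1.0667 L/s.
R = (PIP − Pplat)/V̇ = (42.2 − 26.2) / 1.0667 = 16.0/1.0667 = 15.0 cmH2O·s/L.
C = Vt/(Pplat − PEEP) = 540.0 / (26.2 − 12) = 540.0/14.2 = 38.028 mL/cmH2O.
τ = R × C = 15.0 × 0.03803 L/cmH2O = 0.5705 s.
Fraction remaining = e^(−Te/τ) = e^(−1.28/0.5705) = 0.1061.
Trapped volume = 540.0 × 0.1061 = 57.294 mL.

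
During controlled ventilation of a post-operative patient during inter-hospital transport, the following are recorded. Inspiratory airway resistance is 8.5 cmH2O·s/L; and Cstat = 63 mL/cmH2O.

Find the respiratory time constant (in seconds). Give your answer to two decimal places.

0.54

τ = R × C = 8.5 × 63 mL/cmH2O = 8.5 × 0.063 L/cmH2O = 0.5355 s.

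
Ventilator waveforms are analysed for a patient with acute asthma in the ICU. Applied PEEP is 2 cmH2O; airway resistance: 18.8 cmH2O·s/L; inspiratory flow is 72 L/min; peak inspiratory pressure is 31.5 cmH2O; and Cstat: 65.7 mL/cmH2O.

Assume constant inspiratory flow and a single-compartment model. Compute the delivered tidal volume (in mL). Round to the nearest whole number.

Flow: 72 L/min ÷ 60 = 1.2 L/s.
Equation of motion (constant flow): PIP = Vt/C + R·V̇ + PEEP.
Vt/C = PIP − R·V̇ − PEEP = 31.5 − 22.56 − 2 = 6.94 cmH2O.
Vt = C × 6.94 = 65.7 × 6.94 = 455.96 mL.

456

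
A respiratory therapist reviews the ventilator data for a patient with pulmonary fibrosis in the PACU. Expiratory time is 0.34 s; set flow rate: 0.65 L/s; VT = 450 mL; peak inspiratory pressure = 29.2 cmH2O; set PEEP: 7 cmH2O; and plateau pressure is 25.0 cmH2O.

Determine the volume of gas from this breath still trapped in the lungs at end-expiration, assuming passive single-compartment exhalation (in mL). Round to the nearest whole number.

55

R = (PIP − Pplat)/V̇ = (29.2 − 25.0) / 0.65 = 4.2/0.65 = 6.462 cmH2O·s/L.
C = Vt/(Pplat − PEEP) = 450.0 / (25.0 − 7) = 450.0/18.0 = 25.0 mL/cmH2O.
τ = R × C = 6.462 × 0.025 L/cmH2O = 0.1616 s.
Fraction remaining = e^(−Te/τ) = e^(−0.34/0.1616) = 0.122.
Trapped volume = 450.0 × 0.122 = 54.9 mL.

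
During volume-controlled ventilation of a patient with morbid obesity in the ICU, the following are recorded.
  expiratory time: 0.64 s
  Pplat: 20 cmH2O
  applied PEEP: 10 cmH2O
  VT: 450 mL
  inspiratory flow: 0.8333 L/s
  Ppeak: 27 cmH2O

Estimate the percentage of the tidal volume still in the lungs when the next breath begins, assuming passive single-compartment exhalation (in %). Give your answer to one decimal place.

R = (PIP − Pplat)/V̇ = (27 − 20) / 0.8333 = 7.0/0.8333 = 8.4 cmH2O·s/L.
C = Vt/(Pplat − PEEP) = 450.0 / (20 − 10) = 450.0/10.0 = 45.0 mL/cmH2O.
τ = R × C = 8.4 × 0.045 L/cmH2O = 0.378 s.
Fraction remaining at end-expiration = e^(−Te/τ) = e^(−0.64/0.378) = 0.1839 → 18.39%.

18.4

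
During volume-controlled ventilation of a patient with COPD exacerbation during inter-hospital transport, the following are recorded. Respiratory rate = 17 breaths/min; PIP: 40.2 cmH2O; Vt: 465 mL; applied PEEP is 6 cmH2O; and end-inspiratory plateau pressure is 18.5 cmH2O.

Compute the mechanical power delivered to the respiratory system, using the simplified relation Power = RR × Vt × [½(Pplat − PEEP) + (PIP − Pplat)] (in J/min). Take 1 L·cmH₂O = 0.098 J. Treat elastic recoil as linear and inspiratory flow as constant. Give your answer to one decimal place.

Per-breath work = Vt × [½(Pplat−PEEP) + (PIP−Pplat)] = 0.465 × [0.5×12.5 + 21.7] = 0.465 × 27.95 = 12.997 L·cmH2O.
Power = 17 × 12.997 = 220.95 L·cmH2O/min.
× 0.098 J/(L·cmH2O) → 21.653 J/min.

21.7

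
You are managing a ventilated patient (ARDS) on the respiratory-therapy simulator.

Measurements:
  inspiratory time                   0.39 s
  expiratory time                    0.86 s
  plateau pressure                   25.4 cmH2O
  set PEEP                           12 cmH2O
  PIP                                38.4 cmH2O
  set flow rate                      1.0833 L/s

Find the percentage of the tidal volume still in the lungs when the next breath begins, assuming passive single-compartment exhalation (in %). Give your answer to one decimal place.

Vt = flow × Ti = 1.0833 L/s × 0.39 s × 1000 mL/L = 422.49 mL.
R = (PIP − Pplat)/V̇ = (38.4 − 25.4) / 1.0833 = 13.0/1.0833 = 12.0 cmH2O·s/L.
C = Vt/(Pplat − PEEP) = 422.49 / (25.4 − 12) = 422.49/13.4 = 31.529 mL/cmH2O.
τ = R × C = 12.0 × 0.03153 L/cmH2O = 0.3784 s.
Fraction remaining at end-expiration = e^(−Te/τ) = e^(−0.86/0.3784) = 0.103 → 10.3%.

10.3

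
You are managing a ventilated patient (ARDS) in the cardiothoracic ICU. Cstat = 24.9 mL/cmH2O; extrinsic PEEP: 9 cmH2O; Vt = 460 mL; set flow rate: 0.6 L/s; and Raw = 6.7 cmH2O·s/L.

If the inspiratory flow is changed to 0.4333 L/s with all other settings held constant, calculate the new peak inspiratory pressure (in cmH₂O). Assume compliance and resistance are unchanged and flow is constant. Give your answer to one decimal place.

PIP = Vt/C + R·V̇ + PEEP (constant-flow equation of motion).
Only the resistive term changes: ΔPIP = R × ΔV̇ = 6.7 × (0.4333 − 0.6) = 6.7 × -0.1667 = -1.117 cmH2O.
Original PIP = 460/24.9 + 6.7×0.6 + 9 = 31.494 cmH2O; new PIP = 31.494 + (-1.117) = 30.377 cmH2O.

30.4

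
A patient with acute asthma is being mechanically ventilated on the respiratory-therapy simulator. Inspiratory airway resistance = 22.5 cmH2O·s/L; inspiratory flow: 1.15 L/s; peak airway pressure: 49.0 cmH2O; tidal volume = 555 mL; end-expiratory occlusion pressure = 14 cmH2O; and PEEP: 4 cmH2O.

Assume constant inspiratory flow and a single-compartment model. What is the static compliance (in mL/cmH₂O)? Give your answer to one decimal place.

60.8

Total PEEP = 14 cmH2O (set 4 + intrinsic 10); this is the baseline alveolar pressure.
Equation of motion (constant flow): PIP = Vt/C + R·V̇ + PEEP.
Vt/C = PIP − R·V̇ − PEEP = 49.0 − 22.5×1.15 − 14 = 49.0 − 25.875 − 14 = 9.125 cmH2O.
C = Vt / 9.125 = 555 / 9.125 = 60.822 mL/cmH2O.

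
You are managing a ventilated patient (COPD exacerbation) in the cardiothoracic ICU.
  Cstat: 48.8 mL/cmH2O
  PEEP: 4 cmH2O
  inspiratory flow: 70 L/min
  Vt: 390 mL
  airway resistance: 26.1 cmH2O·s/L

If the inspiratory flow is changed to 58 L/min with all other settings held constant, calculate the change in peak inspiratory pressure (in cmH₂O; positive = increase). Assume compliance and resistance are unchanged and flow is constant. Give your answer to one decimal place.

-5.2

Flow: 70 L/min ÷ 60 = 1.1667 L/s.
New flow: 58 L/min ÷ 60 = 0.9667 L/s.
PIP = Vt/C + R·V̇ + PEEP (constant-flow equation of motion).
Only the resistive term changes: ΔPIP = R × ΔV̇ = 26.1 × (0.9667 − 1.1667) = 26.1 × -0.2 = -5.22 cmH2O.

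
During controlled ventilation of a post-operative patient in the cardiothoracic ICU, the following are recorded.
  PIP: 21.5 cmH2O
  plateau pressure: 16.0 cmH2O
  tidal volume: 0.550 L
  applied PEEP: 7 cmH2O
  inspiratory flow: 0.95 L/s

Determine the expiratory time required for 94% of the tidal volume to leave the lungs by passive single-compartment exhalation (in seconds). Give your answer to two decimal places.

R = (PIP − Pplat)/V̇ = (21.5 − 16.0) / 0.95 = 5.5/0.95 = 5.789 cmH2O·s/L.
C = Vt/(Pplat − PEEP) = 550.0 / (16.0 − 7) = 550.0/9.0 = 61.111 mL/cmH2O.
τ = R × C = 5.789 × 0.06111 L/cmH2O = 0.3538 s.
t = −τ·ln(1 − 0.94) = −0.3538·ln(0.06) = 0.9954 s.

1.00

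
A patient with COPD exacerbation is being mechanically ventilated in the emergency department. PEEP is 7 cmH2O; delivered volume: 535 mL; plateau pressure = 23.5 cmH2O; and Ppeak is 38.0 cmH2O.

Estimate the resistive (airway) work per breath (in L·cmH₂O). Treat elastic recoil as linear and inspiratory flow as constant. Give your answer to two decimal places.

7.76

With constant inspiratory flow the resistive pressure is constant at PIP − Pplat = 38.0 − 23.5 = 14.5 cmH2O, so resistive work = 14.5 × 0.535 = 7.758 L·cmH2O.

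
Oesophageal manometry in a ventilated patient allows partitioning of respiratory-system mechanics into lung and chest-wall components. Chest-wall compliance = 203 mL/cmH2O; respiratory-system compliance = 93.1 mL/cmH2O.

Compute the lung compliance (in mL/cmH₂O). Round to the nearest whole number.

172

1/CL = 1/Crs − 1/Ccw.
1/CL = 1/93.1 − 1/203 = 0.005815.
CL = 171.97 mL/cmH2O.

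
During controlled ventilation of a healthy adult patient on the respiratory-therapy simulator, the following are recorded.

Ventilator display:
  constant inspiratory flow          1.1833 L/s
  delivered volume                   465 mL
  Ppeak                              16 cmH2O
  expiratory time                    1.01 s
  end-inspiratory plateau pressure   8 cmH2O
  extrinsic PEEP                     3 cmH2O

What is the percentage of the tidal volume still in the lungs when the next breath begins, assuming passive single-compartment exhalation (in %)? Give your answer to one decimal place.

20.1

R = (PIP − Pplat)/V̇ = (16 − 8) / 1.1833 = 8.0/1.1833 = 6.761 cmH2O·s/L.
C = Vt/(Pplat − PEEP) = 465.0 / (8 − 3) = 465.0/5.0 = 93.0 mL/cmH2O.
τ = R × C = 6.761 × 0.093 L/cmH2O = 0.6288 s.
Fraction remaining at end-expiration = e^(−Te/τ) = e^(−1.01/0.6288) = 0.2006 → 20.06%.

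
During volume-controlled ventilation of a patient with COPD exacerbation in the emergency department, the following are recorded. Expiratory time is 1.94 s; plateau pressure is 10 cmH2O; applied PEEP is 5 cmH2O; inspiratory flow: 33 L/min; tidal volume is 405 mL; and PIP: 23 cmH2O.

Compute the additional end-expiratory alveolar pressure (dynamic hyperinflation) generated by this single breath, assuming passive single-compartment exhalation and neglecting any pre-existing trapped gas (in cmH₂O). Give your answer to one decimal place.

Flow: 33 L/min ÷ 60 = 0.55 L/s.
R = (PIP − Pplat)/V̇ = (23 − 10) / 0.55 = 13.0/0.55 = 23.636 cmH2O·s/L.
C = Vt/(Pplat − PEEP) = 405.0 / (10 − 5) = 405.0/5.0 = 81.0 mL/cmH2O.
τ = R × C = 23.636 × 0.081 L/cmH2O = 1.915 s.
Fraction remaining = e^(−Te/τ) = e^(−1.94/1.915) = 0.3631; trapped volume = 405.0 × 0.3631 = 147.06 mL.
Additional alveolar pressure from trapping ≈ V_trapped / C = 147.06 / 81.0 = 1.816 cmH2O.

1.8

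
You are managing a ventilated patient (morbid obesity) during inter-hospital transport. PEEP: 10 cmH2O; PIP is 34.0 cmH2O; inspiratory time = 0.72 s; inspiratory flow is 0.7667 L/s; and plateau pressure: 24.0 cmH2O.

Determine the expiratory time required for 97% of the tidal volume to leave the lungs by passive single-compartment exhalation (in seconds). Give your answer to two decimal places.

Vt = flow × Ti = 0.7667 L/s × 0.72 s × 1000 mL/L = 552.02 mL.
R = (PIP − Pplat)/V̇ = (34.0 − 24.0) / 0.7667 = 10.0/0.7667 = 13.043 cmH2O·s/L.
C = Vt/(Pplat − PEEP) = 552.02 / (24.0 − 10) = 552.02/14.0 = 39.43 mL/cmH2O.
τ = R × C = 13.043 × 0.03943 L/cmH2O = 0.5143 s.
t = −τ·ln(1 − 0.97) = −0.5143·ln(0.03) = 1.803 s.

1.80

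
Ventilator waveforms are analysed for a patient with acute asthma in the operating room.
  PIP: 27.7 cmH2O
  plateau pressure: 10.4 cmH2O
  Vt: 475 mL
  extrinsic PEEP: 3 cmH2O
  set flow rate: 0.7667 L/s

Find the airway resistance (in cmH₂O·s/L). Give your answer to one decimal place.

22.6

Raw = (PIP − Pplat) / flow = (27.7 − 10.4) / 0.7667 = 17.3 / 0.7667 = 22.564 cmH2O·s/L.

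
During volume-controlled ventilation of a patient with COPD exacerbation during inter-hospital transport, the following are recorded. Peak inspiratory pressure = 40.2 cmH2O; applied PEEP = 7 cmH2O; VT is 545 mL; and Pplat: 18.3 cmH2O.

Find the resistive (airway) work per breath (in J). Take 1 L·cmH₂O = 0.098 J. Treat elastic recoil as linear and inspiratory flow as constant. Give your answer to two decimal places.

1.17

With constant inspiratory flow the resistive pressure is constant at PIP − Pplat = 40.2 − 18.3 = 21.9 cmH2O, so resistive work = 21.9 × 0.545 = 11.936 L·cmH2O.
× 0.098 J/(L·cmH2O) → 1.17 J.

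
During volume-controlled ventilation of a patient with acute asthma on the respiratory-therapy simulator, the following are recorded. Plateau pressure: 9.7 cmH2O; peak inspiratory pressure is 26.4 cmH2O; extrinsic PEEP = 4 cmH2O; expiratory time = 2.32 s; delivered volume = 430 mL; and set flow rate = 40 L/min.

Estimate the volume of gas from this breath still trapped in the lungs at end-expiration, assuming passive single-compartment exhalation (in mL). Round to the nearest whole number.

126

Flow: 40 L/min ÷ 60 = 0.6667 L/s.
R = (PIP − Pplat)/V̇ = (26.4 − 9.7) / 0.6667 = 16.7/0.6667 = 25.049 cmH2O·s/L.
C = Vt/(Pplat − PEEP) = 430.0 / (9.7 − 4) = 430.0/5.7 = 75.439 mL/cmH2O.
τ = R × C = 25.049 × 0.07544 L/cmH2O = 1.89 s.
Fraction remaining = e^(−Te/τ) = e^(−2.32/1.89) = 0.293.
Trapped volume = 430.0 × 0.293 = 125.99 mL.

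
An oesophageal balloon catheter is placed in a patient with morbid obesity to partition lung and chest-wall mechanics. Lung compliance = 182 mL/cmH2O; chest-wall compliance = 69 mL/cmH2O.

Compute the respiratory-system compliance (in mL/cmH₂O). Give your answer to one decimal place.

50.0

Lung and chest wall are elastances in series: 1/Crs = 1/CL + 1/Ccw.
1/Crs = 1/182 + 1/69 = 0.01999.
Crs = 50.025 mL/cmH2O.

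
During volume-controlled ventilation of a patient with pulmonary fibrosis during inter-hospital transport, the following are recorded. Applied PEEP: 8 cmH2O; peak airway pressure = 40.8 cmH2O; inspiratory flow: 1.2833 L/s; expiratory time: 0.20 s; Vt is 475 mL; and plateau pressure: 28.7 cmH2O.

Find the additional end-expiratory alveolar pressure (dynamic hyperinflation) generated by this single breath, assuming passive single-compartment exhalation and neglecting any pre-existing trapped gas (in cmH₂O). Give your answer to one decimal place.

8.2

R = (PIP − Pplat)/V̇ = (40.8 − 28.7) / 1.2833 = 12.1/1.2833 = 9.429 cmH2O·s/L.
C = Vt/(Pplat − PEEP) = 475.0 / (28.7 − 8) = 475.0/20.7 = 22.947 mL/cmH2O.
τ = R × C = 9.429 × 0.02295 L/cmH2O = 0.2164 s.
Fraction remaining = e^(−Te/τ) = e^(−0.20/0.2164) = 0.3968; trapped volume = 475.0 × 0.3968 = 188.48 mL.
Additional alveolar pressure from trapping ≈ V_trapped / C = 188.48 / 22.947 = 8.214 cmH2O.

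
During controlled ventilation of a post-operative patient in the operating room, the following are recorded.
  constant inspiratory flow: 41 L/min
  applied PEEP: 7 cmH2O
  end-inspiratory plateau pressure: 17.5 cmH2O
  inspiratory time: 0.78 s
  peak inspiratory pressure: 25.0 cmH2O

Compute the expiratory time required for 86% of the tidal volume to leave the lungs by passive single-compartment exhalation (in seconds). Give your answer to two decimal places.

Flow: 41 L/min ÷ 60 = 0.6833 L/s.
Vt = flow × Ti = 0.6833 L/s × 0.78 s × 1000 mL/L = 532.97 mL.
R = (PIP − Pplat)/V̇ = (25.0 − 17.5) / 0.6833 = 7.5/0.6833 = 10.976 cmH2O·s/L.
C = Vt/(Pplat − PEEP) = 532.97 / (17.5 − 7) = 532.97/10.5 = 50.759 mL/cmH2O.
τ = R × C = 10.976 × 0.05076 L/cmH2O = 0.5571 s.
t = −τ·ln(1 − 0.86) = −0.5571·ln(0.14) = 1.095 s.

1.10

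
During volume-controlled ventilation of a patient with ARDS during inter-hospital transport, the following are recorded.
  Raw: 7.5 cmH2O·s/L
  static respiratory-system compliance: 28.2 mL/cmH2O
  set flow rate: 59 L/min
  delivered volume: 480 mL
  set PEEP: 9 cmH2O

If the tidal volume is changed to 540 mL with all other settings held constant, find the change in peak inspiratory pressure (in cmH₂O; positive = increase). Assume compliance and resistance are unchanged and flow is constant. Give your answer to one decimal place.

2.1

PIP = Vt/C + R·V̇ + PEEP (constant-flow equation of motion).
Only the elastic term changes: ΔPIP = ΔVt / C = (540 − 480) / 28.2 = 2.128 cmH2O.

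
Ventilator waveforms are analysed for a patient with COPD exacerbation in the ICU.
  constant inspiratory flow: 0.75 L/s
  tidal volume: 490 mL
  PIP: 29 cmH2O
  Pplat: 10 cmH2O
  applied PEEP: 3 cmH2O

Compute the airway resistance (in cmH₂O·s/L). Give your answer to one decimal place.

25.3

Raw = (PIP − Pplat) / flow = (29 − 10) / 0.75 = 19.0 / 0.75 = 25.333 cmH2O·s/L.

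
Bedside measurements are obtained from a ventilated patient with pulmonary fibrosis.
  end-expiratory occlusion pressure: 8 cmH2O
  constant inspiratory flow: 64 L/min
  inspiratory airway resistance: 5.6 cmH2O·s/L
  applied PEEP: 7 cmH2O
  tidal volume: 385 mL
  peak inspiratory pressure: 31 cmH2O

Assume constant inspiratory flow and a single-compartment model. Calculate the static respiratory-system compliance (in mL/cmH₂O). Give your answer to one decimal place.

Flow: 64 L/min ÷ 60 = 1.0667 L/s.
Total PEEP = 8 cmH2O (set 7 + intrinsic 1); this is the baseline alveolar pressure.
Equation of motion (constant flow): PIP = Vt/C + R·V̇ + PEEP.
Vt/C = PIP − R·V̇ − PEEP = 31 − 5.6×1.0667 − 8 = 31 − 5.974 − 8 = 17.026 cmH2O.
C = Vt / 17.026 = 385 / 17.026 = 22.612 mL/cmH2O.

22.6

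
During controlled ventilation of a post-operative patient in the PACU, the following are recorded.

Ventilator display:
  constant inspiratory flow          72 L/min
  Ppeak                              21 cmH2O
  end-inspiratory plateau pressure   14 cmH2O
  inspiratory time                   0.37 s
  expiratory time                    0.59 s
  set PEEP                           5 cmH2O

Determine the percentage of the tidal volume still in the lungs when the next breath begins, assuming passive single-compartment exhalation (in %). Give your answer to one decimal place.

12.9

Flow: 72 L/min ÷ 60 = 1.2 L/s.
Vt = flow × Ti = 1.2 L/s × 0.37 s × 1000 mL/L = 444.0 mL.
R = (PIP − Pplat)/V̇ = (21 − 14) / 1.2 = 7.0/1.2 = 5.833 cmH2O·s/L.
C = Vt/(Pplat − PEEP) = 444.0 / (14 − 5) = 444.0/9.0 = 49.333 mL/cmH2O.
τ = R × C = 5.833 × 0.04933 L/cmH2O = 0.2877 s.
Fraction remaining at end-expiration = e^(−Te/τ) = e^(−0.59/0.2877) = 0.1286 → 12.86%.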